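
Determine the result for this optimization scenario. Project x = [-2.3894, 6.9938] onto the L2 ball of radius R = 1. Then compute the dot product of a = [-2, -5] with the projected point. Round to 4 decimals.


Step 1: Compute ||x|| (intermediates to 6 decimals).
||x|| = sqrt((-2.3894)^2 + 6.9938^2) = 7.390702
Step 2: Project.
Since ||x|| > R, scale = R/||x|| = 1/7.390702 = 0.135305, proj(x) = scale * x
proj(x) = [-0.323298, 0.946296]
Step 3: Dot product.
a^T * proj(x) = -2*(-0.323298) - 5*0.946296 = -4.0849


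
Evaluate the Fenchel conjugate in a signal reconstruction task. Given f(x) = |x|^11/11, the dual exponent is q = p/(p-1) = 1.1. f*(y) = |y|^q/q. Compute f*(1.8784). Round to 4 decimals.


The conjugate exponent q satisfies 1/p + 1/q = 1.
p = 11, so q = 11/(11 - 1) = 1.1
|y|^q = 1.8784^1.1 = 2.0006
f*(1.8784) = 2.0006 / 1.1 = 1.8188


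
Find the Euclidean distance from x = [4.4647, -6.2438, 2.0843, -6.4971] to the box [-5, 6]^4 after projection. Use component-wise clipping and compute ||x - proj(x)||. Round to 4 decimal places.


Project each component onto [-5, 6].
clip(4.4647) = 4.4647, clip(-6.2438) = -5.0, clip(2.0843) = 2.0843, clip(-6.4971) = -5.0
Projection = [4.4647, -5.0, 2.0843, -5.0]
Squared diffs: [0.0, 1.547, 0.0, 2.2413]
Distance = sqrt(3.7883) = 1.9464


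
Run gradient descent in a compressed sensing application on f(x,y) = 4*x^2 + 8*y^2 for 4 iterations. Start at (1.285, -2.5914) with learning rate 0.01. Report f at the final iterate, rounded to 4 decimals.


Gradient descent on f(x,y) = 4*x^2 + 8*y^2.
Starting point: (1.285, -2.5914), alpha = 0.01
Step 1: grad_x = 2*4*1.285 = 10.28, grad_y = 2*8*-2.5914 = -41.4624
  x_1 = 1.285 - 0.01*10.28 = 1.1822
  y_1 = -2.5914 - 0.01*-41.4624 = -2.1768
Step 2: grad_x = 2*4*1.1822 = 9.4576, grad_y = 2*8*-2.1768 = -34.8284
  x_2 = 1.1822 - 0.01*9.4576 = 1.0876
  y_2 = -2.1768 - 0.01*-34.8284 = -1.8285
Step 3: grad_x = 2*4*1.0876 = 8.701, grad_y = 2*8*-1.8285 = -29.2559
  x_3 = 1.0876 - 0.01*8.701 = 1.0006
  y_3 = -1.8285 - 0.01*-29.2559 = -1.5359
Step 4: grad_x = 2*4*1.0006 = 8.0049, grad_y = 2*8*-1.5359 = -24.5749
  x_4 = 1.0006 - 0.01*8.0049 = 0.9206
  y_4 = -1.5359 - 0.01*-24.5749 = -1.2902
f(0.9206, -1.2902) = 4*0.9206^2 + 8*(-1.2902)^2 = 16.7064


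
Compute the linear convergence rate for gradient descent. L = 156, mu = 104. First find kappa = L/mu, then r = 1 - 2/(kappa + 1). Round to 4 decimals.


Step 1: Compute the condition number.
kappa = L/mu = 156/104 = 1.5
Step 2: Compute the convergence rate.
r = 1 - 2/(kappa + 1) = 1 - 2*mu/(L + mu) = (L - mu)/(L + mu) = 52/260 = 0.2


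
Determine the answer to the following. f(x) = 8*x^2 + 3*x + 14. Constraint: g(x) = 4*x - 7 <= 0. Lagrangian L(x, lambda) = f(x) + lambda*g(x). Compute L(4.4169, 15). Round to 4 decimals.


Step 1: Evaluate f(x).
f(4.4169) = 8*4.4169^2 + 3*4.4169 + 14 = 183.3227
Step 2: Evaluate g(x).
g(4.4169) = 4*4.4169 - 7 = 10.6676
Step 3: Compute Lagrangian.
L = 183.3227 + 15*10.6676 = 343.3367


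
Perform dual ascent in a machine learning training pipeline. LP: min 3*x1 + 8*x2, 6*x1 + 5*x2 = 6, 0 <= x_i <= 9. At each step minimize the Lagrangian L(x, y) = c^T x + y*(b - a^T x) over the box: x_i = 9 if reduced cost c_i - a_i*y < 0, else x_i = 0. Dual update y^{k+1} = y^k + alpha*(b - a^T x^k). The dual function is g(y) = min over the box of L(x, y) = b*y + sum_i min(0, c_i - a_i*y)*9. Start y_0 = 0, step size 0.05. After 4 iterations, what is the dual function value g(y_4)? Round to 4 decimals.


Dual ascent for LP: min 3*x1 + 8*x2, 6*x1 + 5*x2 = 6, 0 <= x_i <= 9
Step 1: y^k = 0.0, reduced costs: (3.0, 8.0)
  x^k = (0.0, 0.0), subgradient = b - a^T x = 6.0
  y^{k+1} = 0.0 + 0.05*6.0 = 0.3
Step 2: y^k = 0.3, reduced costs: (1.2, 6.5)
  x^k = (0.0, 0.0), subgradient = b - a^T x = 6.0
  y^{k+1} = 0.3 + 0.05*6.0 = 0.6
Step 3: y^k = 0.6, reduced costs: (-0.6, 5.0)
  x^k = (9.0, 0.0), subgradient = b - a^T x = -48.0
  y^{k+1} = 0.6 + 0.05*-48.0 = -1.8
Step 4: y^k = -1.8, reduced costs: (13.8, 17.0)
  x^k = (0.0, 0.0), subgradient = b - a^T x = 6.0
  y^{k+1} = -1.8 + 0.05*6.0 = -1.5
Dual objective at y_4 = -1.5: reduced costs (12.0, 15.5), box minimizer x = (0.0, 0.0)
g(y_4) = b*y + (c1 - a1*y)*x1 + (c2 - a2*y)*x2 = 6*(-1.5) + 12.0*0.0 + 15.5*0.0 = -9.0 + 0.0 + 0.0 = -9.0


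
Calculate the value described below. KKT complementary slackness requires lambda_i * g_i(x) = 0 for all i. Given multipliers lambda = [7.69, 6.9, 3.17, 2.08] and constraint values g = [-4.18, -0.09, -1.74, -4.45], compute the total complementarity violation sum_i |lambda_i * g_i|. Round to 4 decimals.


KKT complementary slackness check:
lambda_1 * g_1 = 7.69 * -4.18 = -32.1442
lambda_2 * g_2 = 6.9 * -0.09 = -0.621
lambda_3 * g_3 = 3.17 * -1.74 = -5.5158
lambda_4 * g_4 = 2.08 * -4.45 = -9.256
Total violation = 32.1442 + 0.621 + 5.5158 + 9.256 = 47.537


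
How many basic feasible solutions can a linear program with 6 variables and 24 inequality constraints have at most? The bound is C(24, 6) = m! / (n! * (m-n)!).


Each vertex corresponds to some choice of n active constraints out of m, so the number of vertices is at most C(m, n) = m! / (n!(m-n)!).
m = 24, n = 6
Numerator: 24 * 23 * 22 * 21 * 20 * 19
Denominator: 6! = 720
C(24, 6) = 134596


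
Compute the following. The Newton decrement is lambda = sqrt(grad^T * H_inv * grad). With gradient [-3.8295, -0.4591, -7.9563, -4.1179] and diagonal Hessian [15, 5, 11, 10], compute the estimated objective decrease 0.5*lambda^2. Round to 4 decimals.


Step 1: H is diagonal, so H^(-1) * g = [-0.2553, -0.0918, -0.7233, -0.4118].
Step 2: g^T H^(-1) g = sum_i g_i^2 / H_ii
  = (-3.8295)^2/15 + (-0.4591)^2/5 + (-7.9563)^2/11 + (-4.1179)^2/10
  = 0.9777 + 0.0422 + 5.7548 + 1.6957 = 8.4703
Step 3: Objective decrease = 0.5 * g^T H^(-1) g = 4.2352


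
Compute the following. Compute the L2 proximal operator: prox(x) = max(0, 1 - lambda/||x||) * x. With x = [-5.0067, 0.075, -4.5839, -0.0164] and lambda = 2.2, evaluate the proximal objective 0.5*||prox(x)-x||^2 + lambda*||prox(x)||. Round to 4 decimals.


Step 1: Compute ||x||.
||x|| = 6.7886
Step 2: Compute scaling factor.
scale = max(0, 1 - 2.2/6.7886) = 0.6759
Step 3: prox(x) = [-3.3842, 0.0507, -3.0984, -0.0111]
||prox(x)|| = 4.5886
Step 4: Proximal objective.
0.5*||prox-x||^2 = 2.42
lambda*||prox|| = 10.0949
Total = 12.5149


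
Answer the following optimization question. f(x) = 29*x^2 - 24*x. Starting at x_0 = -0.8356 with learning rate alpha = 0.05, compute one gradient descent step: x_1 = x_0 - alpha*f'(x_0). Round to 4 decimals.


We compute the gradient at x_0 and apply the update.
f'(x) = 58*x - 24
f'(-0.8356) = 58*-0.8356 - 24 = -72.4648
x_1 = -0.8356 - 0.05*-72.4648 = 2.7876


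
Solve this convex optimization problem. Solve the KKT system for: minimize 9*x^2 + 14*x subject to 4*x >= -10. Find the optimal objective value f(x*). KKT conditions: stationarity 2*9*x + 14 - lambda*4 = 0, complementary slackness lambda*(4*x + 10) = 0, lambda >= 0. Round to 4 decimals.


Step 1: Try lambda = 0 (constraint inactive).
Stationarity: 2*9*x + 14 = 0
x* = -14/(2*9) = -7/9 = -0.7778 (rounded; the exact value -7/9 is used below)
Check constraint: 4*-0.7778 = -3.1112 >= -10 -- satisfied.
Step 2: Compute optimal value.
f(x*) = 9*(-7/9)^2 + 14*(-7/9) = -5.4444


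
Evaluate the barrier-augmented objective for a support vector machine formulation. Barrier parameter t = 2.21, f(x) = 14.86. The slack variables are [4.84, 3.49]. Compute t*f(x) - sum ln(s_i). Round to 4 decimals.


Step 1: Compute log-barrier.
ln values: [1.5769, 1.2499]
phi = -(1.5769 + 1.2499) = -2.8268
Step 2: Compute augmented objective.
t*f(x) = 2.21*14.86 = 32.8406
Total = 32.8406 - 2.8268 = 30.0138


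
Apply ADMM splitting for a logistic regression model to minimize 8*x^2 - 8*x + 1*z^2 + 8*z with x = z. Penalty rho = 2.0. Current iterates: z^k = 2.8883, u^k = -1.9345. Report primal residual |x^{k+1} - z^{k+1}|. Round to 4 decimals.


ADMM iteration with rho = 2.0, z^k = 2.8883, u^k = -1.9345
Step 1: x-update.
Minimize 8*x^2 - 8*x + (2.0/2)*(x - 2.8883 - 1.9345)^2
FOC: (2*8 + 2.0)*x = 8 + 2.0*(2.8883 + 1.9345)
x^{k+1} = 0.9803
Step 2: z-update.
Minimize 1*z^2 + 8*z + (2.0/2)*(0.9803 - z - 1.9345)^2
FOC: (2*1 + 2.0)*z = -8 + 2.0*(0.9803 - 1.9345)
z^{k+1} = -2.4771
Step 3: u-update.
u^{k+1} = -1.9345 + 0.9803 + 2.4771 = 1.5229
Step 4: Primal residual = |0.9803 + 2.4771| = 3.4574


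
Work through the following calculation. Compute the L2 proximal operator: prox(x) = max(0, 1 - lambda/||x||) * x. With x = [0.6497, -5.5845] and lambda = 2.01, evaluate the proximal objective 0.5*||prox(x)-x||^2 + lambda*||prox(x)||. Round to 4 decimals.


Step 1: Compute ||x||.
||x|| = 5.6222
Step 2: Compute scaling factor.
scale = max(0, 1 - 2.01/5.6222) = 0.6425
Step 3: prox(x) = [0.4174, -3.588]
||prox(x)|| = 3.6122
Step 4: Proximal objective.
0.5*||prox-x||^2 = 2.0201
lambda*||prox|| = 7.2605
Total = 9.2805


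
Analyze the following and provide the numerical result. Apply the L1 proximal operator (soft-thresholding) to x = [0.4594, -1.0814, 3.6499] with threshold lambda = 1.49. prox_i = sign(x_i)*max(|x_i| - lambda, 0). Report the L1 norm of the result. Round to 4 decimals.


Soft-thresholding with lambda = 1.49:
prox(0.4594) = sign(0.4594)*max(|0.4594| - 1.49, 0) = 0.0
prox(-1.0814) = sign(-1.0814)*max(|-1.0814| - 1.49, 0) = 0.0
prox(3.6499) = sign(3.6499)*max(|3.6499| - 1.49, 0) = 2.1599
prox(x) = [0.0, 0.0, 2.1599]
||prox(x)||_1 = 0.0 + 0.0 + 2.1599 = 2.1599


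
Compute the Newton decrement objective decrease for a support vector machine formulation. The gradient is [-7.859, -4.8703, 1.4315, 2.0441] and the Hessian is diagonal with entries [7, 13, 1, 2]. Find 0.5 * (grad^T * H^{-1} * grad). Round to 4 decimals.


Step 1: H is diagonal, so H^(-1) * g = [-1.1227, -0.3746, 1.4315, 1.0221].
Step 2: g^T H^(-1) g = sum_i g_i^2 / H_ii
  = (-7.859)^2/7 + (-4.8703)^2/13 + (1.4315)^2/1 + (2.0441)^2/2
  = 8.8234 + 1.8246 + 2.0492 + 2.0892 = 14.7864
Step 3: Objective decrease = 0.5 * g^T H^(-1) g = 7.3932


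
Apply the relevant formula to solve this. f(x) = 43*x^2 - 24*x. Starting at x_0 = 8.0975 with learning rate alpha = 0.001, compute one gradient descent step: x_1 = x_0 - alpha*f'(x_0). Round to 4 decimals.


We compute the gradient at x_0 and apply the update.
f'(x) = 86*x - 24
f'(8.0975) = 86*8.0975 - 24 = 672.385
x_1 = 8.0975 - 0.001*672.385 = 7.4251


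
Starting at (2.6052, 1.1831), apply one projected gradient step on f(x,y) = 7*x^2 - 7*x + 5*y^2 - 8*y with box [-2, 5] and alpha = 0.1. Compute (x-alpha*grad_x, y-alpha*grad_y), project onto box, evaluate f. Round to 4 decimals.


Step 1: Compute gradient at (2.6052, 1.1831).
grad_x = 2*7*2.6052 - 7 = 29.4728
grad_y = 2*5*1.1831 - 8 = 3.831
Step 2: Gradient step.
x_raw = 2.6052 - 0.1*29.4728 = -0.3421
y_raw = 1.1831 - 0.1*3.831 = 0.8
Step 3: Project onto [-2, 5].
x_proj = clip(-0.3421) = -0.3421
y_proj = clip(0.8) = 0.8
Step 4: Evaluate f.
f(-0.3421, 0.8) = 0.0137


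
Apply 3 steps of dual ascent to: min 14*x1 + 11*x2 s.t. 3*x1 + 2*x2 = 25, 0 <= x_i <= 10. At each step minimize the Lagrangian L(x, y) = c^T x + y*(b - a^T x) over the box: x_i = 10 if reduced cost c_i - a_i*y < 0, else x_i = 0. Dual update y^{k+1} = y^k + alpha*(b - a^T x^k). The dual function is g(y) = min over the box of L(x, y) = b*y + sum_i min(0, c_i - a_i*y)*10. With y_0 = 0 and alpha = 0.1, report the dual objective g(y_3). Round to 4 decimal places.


Dual ascent for LP: min 14*x1 + 11*x2, 3*x1 + 2*x2 = 25, 0 <= x_i <= 10
Step 1: y^k = 0.0, reduced costs: (14.0, 11.0)
  x^k = (0.0, 0.0), subgradient = b - a^T x = 25.0
  y^{k+1} = 0.0 + 0.1*25.0 = 2.5
Step 2: y^k = 2.5, reduced costs: (6.5, 6.0)
  x^k = (0.0, 0.0), subgradient = b - a^T x = 25.0
  y^{k+1} = 2.5 + 0.1*25.0 = 5.0
Step 3: y^k = 5.0, reduced costs: (-1.0, 1.0)
  x^k = (10.0, 0.0), subgradient = b - a^T x = -5.0
  y^{k+1} = 5.0 + 0.1*-5.0 = 4.5
Dual objective at y_3 = 4.5: reduced costs (0.5, 2.0), box minimizer x = (0.0, 0.0)
g(y_3) = b*y + (c1 - a1*y)*x1 + (c2 - a2*y)*x2 = 25*4.5 + 0.5*0.0 + 2.0*0.0 = 112.5 + 0.0 + 0.0 = 112.5


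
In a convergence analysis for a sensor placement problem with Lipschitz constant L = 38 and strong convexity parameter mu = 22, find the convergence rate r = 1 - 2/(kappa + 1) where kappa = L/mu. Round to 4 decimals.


Step 1: Compute the condition number.
kappa = L/mu = 38/22 = 1.7273
Step 2: Compute the convergence rate.
r = 1 - 2/(kappa + 1) = 1 - 2*mu/(L + mu) = (L - mu)/(L + mu) = 16/60 = 0.2667


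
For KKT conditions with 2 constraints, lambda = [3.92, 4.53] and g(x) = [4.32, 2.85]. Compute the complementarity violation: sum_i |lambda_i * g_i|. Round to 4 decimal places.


KKT complementary slackness check:
lambda_1 * g_1 = 3.92 * 4.32 = 16.9344
lambda_2 * g_2 = 4.53 * 2.85 = 12.9105
Total violation = 16.9344 + 12.9105 = 29.8449


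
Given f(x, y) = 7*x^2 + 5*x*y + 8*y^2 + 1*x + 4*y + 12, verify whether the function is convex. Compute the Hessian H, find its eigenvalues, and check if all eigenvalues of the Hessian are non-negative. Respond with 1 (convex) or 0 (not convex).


The Hessian of f(x,y) = 7*x^2 + 5*x*y + 8*y^2 + 1*x + 4*y + 12 is:
H = [[14, 5], [5, 16]]
Trace = 14 + 16 = 30
Determinant = 14*16 - (5)^2 = 199
Discriminant = (30)^2 - 4*199 = 104.0
Eigenvalues: lambda_1 = 9.901, lambda_2 = 20.099
The function is convex.

1


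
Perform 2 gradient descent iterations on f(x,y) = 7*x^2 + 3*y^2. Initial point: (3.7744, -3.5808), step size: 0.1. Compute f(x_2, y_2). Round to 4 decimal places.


Gradient descent on f(x,y) = 7*x^2 + 3*y^2.
Starting point: (3.7744, -3.5808), alpha = 0.1
Step 1: grad_x = 2*7*3.7744 = 52.8416, grad_y = 2*3*-3.5808 = -21.4848
  x_1 = 3.7744 - 0.1*52.8416 = -1.5098
  y_1 = -3.5808 - 0.1*-21.4848 = -1.4323
Step 2: grad_x = 2*7*-1.5098 = -21.1366, grad_y = 2*3*-1.4323 = -8.5939
  x_2 = -1.5098 - 0.1*-21.1366 = 0.6039
  y_2 = -1.4323 - 0.1*-8.5939 = -0.5729
f(0.6039, -0.5729) = 7*0.6039^2 + 3*(-0.5729)^2 = 3.5376


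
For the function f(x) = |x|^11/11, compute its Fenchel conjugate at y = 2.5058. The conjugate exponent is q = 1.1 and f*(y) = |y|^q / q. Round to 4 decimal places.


The conjugate exponent q satisfies 1/p + 1/q = 1.
p = 11, so q = 11/(11 - 1) = 1.1
|y|^q = 2.5058^1.1 = 2.7469
f*(2.5058) = 2.7469 / 1.1 = 2.4972


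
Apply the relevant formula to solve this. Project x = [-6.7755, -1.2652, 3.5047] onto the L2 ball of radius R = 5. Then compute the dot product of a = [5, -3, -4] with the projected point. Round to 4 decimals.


Step 1: Compute ||x|| (intermediates to 6 decimals).
||x|| = sqrt((-6.7755)^2 + (-1.2652)^2 + 3.5047^2) = 7.732467
Step 2: Project.
Since ||x|| > R, scale = R/||x|| = 5/7.732467 = 0.646624, proj(x) = scale * x
proj(x) = [-4.381201, -0.818109, 2.266223]
Step 3: Dot product.
a^T * proj(x) = 5*(-4.381201) - 3*(-0.818109) - 4*2.266223 = -28.5166


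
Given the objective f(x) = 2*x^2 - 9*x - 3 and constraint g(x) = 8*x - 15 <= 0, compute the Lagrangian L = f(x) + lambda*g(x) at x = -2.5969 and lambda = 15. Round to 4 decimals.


Step 1: Evaluate f(x).
f(-2.5969) = 2*(-2.5969)^2 - 9*(-2.5969) - 3 = 33.8599
Step 2: Evaluate g(x).
g(-2.5969) = 8*-2.5969 - 15 = -35.7752
Step 3: Compute Lagrangian.
L = 33.8599 + 15*-35.7752 = -502.7681


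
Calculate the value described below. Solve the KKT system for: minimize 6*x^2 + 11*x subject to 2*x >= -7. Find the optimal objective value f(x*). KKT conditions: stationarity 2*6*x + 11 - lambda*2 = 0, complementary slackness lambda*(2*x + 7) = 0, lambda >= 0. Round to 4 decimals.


Step 1: Try lambda = 0 (constraint inactive).
Stationarity: 2*6*x + 11 = 0
x* = -11/(2*6) = -11/12 = -0.9167 (rounded; the exact value -11/12 is used below)
Check constraint: 2*-0.9167 = -1.8334 >= -7 -- satisfied.
Step 2: Compute optimal value.
f(x*) = 6*(-11/12)^2 + 11*(-11/12) = -5.0417


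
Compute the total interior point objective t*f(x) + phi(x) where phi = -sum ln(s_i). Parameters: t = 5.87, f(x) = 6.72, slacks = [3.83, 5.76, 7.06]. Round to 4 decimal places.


Step 1: Compute log-barrier.
ln values: [1.3429, 1.7509, 1.9544]
phi = -(1.3429 + 1.7509 + 1.9544) = -5.0482
Step 2: Compute augmented objective.
t*f(x) = 5.87*6.72 = 39.4464
Total = 39.4464 - 5.0482 = 34.3982


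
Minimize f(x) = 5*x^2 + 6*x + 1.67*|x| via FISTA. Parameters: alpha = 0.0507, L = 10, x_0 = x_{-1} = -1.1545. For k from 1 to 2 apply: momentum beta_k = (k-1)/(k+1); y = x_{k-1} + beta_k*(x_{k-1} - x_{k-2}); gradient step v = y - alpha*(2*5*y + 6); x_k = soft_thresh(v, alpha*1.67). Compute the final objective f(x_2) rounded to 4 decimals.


FISTA on f(x) = 5*x^2 + 6*x + 1.67*|x|
L = 10, alpha = 0.0507
Iteration 1: beta = 0.0, y = -1.1545 + 0.0*(-1.1545 + 1.1545) = -1.1545
  grad(y) = -5.545, v = y - alpha*grad = -0.8734
  prox(v) = soft_thresh(-0.8734, 0.0847) = -0.7887
Iteration 2: beta = 0.3333, y = -0.7887 + 0.3333*(-0.7887 + 1.1545) = -0.6668
  grad(y) = -0.6677, v = y - alpha*grad = -0.6329
  prox(v) = soft_thresh(-0.6329, 0.0847) = -0.5482
f(x_2) = 5*(-0.5482)^2 + 6*(-0.5482) + 1.67*|-0.5482| = -0.871


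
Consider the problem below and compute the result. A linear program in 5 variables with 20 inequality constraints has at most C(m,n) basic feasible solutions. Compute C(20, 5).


Each vertex corresponds to some choice of n active constraints out of m, so the number of vertices is at most C(m, n) = m! / (n!(m-n)!).
m = 20, n = 5
Numerator: 20 * 19 * 18 * 17 * 16
Denominator: 5! = 120
C(20, 5) = 15504


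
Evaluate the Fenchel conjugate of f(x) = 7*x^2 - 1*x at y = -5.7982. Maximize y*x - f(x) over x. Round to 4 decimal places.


f*(y) = sup_x {y*x - a*x^2 - b*x} = sup_x {(y-b)*x - a*x^2}
FOC: (y - b) - 2a*x = 0 => x* = (y - b)/(2a)
x* = (-5.7982 + 1)/(2*7) = -0.3427
f*(-5.7982) = (y-b)^2/(4a) = (-5.7982 + 1)^2/(4*7)
= 23.0227/28 = 0.8222


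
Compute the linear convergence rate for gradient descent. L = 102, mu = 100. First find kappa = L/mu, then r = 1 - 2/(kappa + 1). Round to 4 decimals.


Step 1: Compute the condition number.
kappa = L/mu = 102/100 = 1.02
Step 2: Compute the convergence rate.
r = 1 - 2/(kappa + 1) = 1 - 2*mu/(L + mu) = (L - mu)/(L + mu) = 2/202 = 0.0099


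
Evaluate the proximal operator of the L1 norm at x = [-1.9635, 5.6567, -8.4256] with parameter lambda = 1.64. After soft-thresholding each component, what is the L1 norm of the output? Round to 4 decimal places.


Soft-thresholding with lambda = 1.64:
prox(-1.9635) = sign(-1.9635)*max(|-1.9635| - 1.64, 0) = -0.3235
prox(5.6567) = sign(5.6567)*max(|5.6567| - 1.64, 0) = 4.0167
prox(-8.4256) = sign(-8.4256)*max(|-8.4256| - 1.64, 0) = -6.7856
prox(x) = [-0.3235, 4.0167, -6.7856]
||prox(x)||_1 = 0.3235 + 4.0167 + 6.7856 = 11.1258


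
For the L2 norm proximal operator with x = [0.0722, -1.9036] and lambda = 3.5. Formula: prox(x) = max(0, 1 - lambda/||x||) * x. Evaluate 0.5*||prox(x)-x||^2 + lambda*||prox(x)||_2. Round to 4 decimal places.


Step 1: Compute ||x||.
||x|| = 1.905
Step 2: Compute scaling factor.
scale = max(0, 1 - 3.5/1.905) = 0.0
Step 3: prox(x) = [0.0, -0.0]
||prox(x)|| = 0.0
Step 4: Proximal objective.
0.5*||prox-x||^2 = 1.8145
lambda*||prox|| = 0.0
Total = 1.8145


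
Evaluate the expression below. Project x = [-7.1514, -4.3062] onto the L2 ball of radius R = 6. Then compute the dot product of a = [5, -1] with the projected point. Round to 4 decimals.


Step 1: Compute ||x|| (intermediates to 6 decimals).
||x|| = sqrt((-7.1514)^2 + (-4.3062)^2) = 8.347807
Step 2: Project.
Since ||x|| > R, scale = R/||x|| = 6/8.347807 = 0.718752, proj(x) = scale * x
proj(x) = [-5.140083, -3.09509]
Step 3: Dot product.
a^T * proj(x) = 5*(-5.140083) - 1*(-3.09509) = -22.6053


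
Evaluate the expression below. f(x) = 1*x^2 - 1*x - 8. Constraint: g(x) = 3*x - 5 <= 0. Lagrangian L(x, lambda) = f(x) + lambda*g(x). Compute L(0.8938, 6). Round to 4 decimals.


Step 1: Evaluate f(x).
f(0.8938) = 1*0.8938^2 - 1*0.8938 - 8 = -8.0949
Step 2: Evaluate g(x).
g(0.8938) = 3*0.8938 - 5 = -2.3186
Step 3: Compute Lagrangian.
L = -8.0949 + 6*-2.3186 = -22.0065


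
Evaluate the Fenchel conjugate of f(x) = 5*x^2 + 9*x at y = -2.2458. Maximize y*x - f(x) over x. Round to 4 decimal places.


f*(y) = sup_x {y*x - a*x^2 - b*x} = sup_x {(y-b)*x - a*x^2}
FOC: (y - b) - 2a*x = 0 => x* = (y - b)/(2a)
x* = (-2.2458 - 9)/(2*5) = -1.1246
f*(-2.2458) = (y-b)^2/(4a) = (-2.2458 - 9)^2/(4*5)
= 126.468/20 = 6.3234


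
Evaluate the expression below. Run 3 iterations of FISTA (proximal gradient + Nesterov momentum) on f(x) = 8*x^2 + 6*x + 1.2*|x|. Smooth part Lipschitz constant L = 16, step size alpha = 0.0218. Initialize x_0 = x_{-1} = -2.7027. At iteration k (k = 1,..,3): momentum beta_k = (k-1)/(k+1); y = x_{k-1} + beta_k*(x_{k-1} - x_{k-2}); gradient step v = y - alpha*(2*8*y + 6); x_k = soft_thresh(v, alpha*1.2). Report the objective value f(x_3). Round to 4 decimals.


FISTA on f(x) = 8*x^2 + 6*x + 1.2*|x|
L = 16, alpha = 0.0218
Iteration 1: beta = 0.0, y = -2.7027 + 0.0*(-2.7027 + 2.7027) = -2.7027
  grad(y) = -37.2432, v = y - alpha*grad = -1.8908
  prox(v) = soft_thresh(-1.8908, 0.0262) = -1.8646
Iteration 2: beta = 0.3333, y = -1.8646 + 0.3333*(-1.8646 + 2.7027) = -1.5853
  grad(y) = -19.3645, v = y - alpha*grad = -1.1631
  prox(v) = soft_thresh(-1.1631, 0.0262) = -1.137
Iteration 3: beta = 0.5, y = -1.137 + 0.5*(-1.137 + 1.8646) = -0.7731
  grad(y) = -6.3703, v = y - alpha*grad = -0.6343
  prox(v) = soft_thresh(-0.6343, 0.0262) = -0.6081
f(x_3) = 8*(-0.6081)^2 + 6*(-0.6081) + 1.2*|-0.6081| = 0.0395


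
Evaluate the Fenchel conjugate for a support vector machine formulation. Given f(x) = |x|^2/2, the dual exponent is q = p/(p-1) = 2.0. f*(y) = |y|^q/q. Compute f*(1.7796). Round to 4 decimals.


The conjugate exponent q satisfies 1/p + 1/q = 1.
p = 2, so q = 2/(2 - 1) = 2.0
|y|^q = 1.7796^2.0 = 3.167
f*(1.7796) = 3.167 / 2.0 = 1.5835


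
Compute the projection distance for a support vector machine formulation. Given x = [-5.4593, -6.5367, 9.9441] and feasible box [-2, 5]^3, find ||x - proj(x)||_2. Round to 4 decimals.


Project each component onto [-2, 5].
clip(-5.4593) = -2.0, clip(-6.5367) = -2.0, clip(9.9441) = 5.0
Projection = [-2.0, -2.0, 5.0]
Squared diffs: [11.9668, 20.5816, 24.4441]
Distance = sqrt(56.9925) = 7.5493


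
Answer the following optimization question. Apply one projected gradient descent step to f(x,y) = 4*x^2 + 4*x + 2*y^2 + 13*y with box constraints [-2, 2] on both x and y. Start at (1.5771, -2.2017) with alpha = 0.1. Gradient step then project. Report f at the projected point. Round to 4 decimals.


Step 1: Compute gradient at (1.5771, -2.2017).
grad_x = 2*4*1.5771 + 4 = 16.6168
grad_y = 2*2*-2.2017 + 13 = 4.1932
Step 2: Gradient step.
x_raw = 1.5771 - 0.1*16.6168 = -0.0846
y_raw = -2.2017 - 0.1*4.1932 = -2.621
Step 3: Project onto [-2, 2].
x_proj = clip(-0.0846) = -0.0846
y_proj = clip(-2.621) = -2.0
Step 4: Evaluate f.
f(-0.0846, -2.0) = -18.3097


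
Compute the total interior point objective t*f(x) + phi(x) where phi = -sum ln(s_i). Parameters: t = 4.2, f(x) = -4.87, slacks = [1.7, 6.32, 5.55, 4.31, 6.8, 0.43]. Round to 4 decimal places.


Step 1: Compute log-barrier.
ln values: [0.5306, 1.8437, 1.7138, 1.4609, 1.9169, -0.844]
phi = -(0.5306 + 1.8437 + 1.7138 + 1.4609 + 1.9169 - 0.844) = -6.622
Step 2: Compute augmented objective.
t*f(x) = 4.2*-4.87 = -20.454
Total = -20.454 - 6.622 = -27.076


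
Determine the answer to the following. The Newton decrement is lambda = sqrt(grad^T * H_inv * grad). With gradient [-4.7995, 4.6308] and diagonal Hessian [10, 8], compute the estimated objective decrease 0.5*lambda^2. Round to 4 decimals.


Step 1: H is diagonal, so H^(-1) * g = [-0.48, 0.5789].
Step 2: g^T H^(-1) g = sum_i g_i^2 / H_ii
  = (-4.7995)^2/10 + (4.6308)^2/8
  = 2.3035 + 2.6805 = 4.9841
Step 3: Objective decrease = 0.5 * g^T H^(-1) g = 2.492


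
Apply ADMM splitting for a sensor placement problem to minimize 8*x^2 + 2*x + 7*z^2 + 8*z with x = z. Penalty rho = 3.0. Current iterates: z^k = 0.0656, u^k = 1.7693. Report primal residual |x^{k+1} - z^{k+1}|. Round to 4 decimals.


ADMM iteration with rho = 3.0, z^k = 0.0656, u^k = 1.7693
Step 1: x-update.
Minimize 8*x^2 + 2*x + (3.0/2)*(x - 0.0656 + 1.7693)^2
FOC: (2*8 + 3.0)*x = -2 + 3.0*(0.0656 - 1.7693)
x^{k+1} = -0.3743
Step 2: z-update.
Minimize 7*z^2 + 8*z + (3.0/2)*(-0.3743 - z + 1.7693)^2
FOC: (2*7 + 3.0)*z = -8 + 3.0*(-0.3743 + 1.7693)
z^{k+1} = -0.2244
Step 3: u-update.
u^{k+1} = 1.7693 - 0.3743 + 0.2244 = 1.6194
Step 4: Primal residual = |-0.3743 + 0.2244| = 0.1499


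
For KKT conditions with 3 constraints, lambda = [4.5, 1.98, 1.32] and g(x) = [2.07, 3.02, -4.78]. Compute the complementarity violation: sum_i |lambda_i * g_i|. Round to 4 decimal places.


KKT complementary slackness check:
lambda_1 * g_1 = 4.5 * 2.07 = 9.315
lambda_2 * g_2 = 1.98 * 3.02 = 5.9796
lambda_3 * g_3 = 1.32 * -4.78 = -6.3096
Total violation = 9.315 + 5.9796 + 6.3096 = 21.6042


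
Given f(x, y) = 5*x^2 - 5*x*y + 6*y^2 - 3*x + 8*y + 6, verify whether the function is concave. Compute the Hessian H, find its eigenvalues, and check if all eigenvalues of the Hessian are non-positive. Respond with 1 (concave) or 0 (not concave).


The Hessian of f(x,y) = 5*x^2 - 5*x*y + 6*y^2 - 3*x + 8*y + 6 is:
H = [[10, -5], [-5, 12]]
Trace = 10 + 12 = 22
Determinant = 10*12 - (-5)^2 = 95
Discriminant = (22)^2 - 4*95 = 104.0
Eigenvalues: lambda_1 = 5.901, lambda_2 = 16.099
The function is not concave.

0


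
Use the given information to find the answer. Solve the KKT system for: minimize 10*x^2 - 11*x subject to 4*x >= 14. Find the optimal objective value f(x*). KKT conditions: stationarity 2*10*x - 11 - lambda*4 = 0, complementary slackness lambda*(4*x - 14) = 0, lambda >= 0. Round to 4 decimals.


Step 1: Try lambda = 0 (constraint inactive).
x_unc = 11/(2*10) = 0.55
Check: 4*0.55 = 2.2 < 14 -- violated!
Step 2: Constraint must be active: 4*x = 14
x* = 14/4 = 3.5
lambda = (2*10*3.5 - 11)/4 = 14.75
Step 3: Compute optimal value.
f(x*) = 10*3.5^2 - 11*3.5 = 84.0


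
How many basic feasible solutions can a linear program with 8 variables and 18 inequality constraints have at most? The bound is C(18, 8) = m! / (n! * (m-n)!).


Each vertex corresponds to some choice of n active constraints out of m, so the number of vertices is at most C(m, n) = m! / (n!(m-n)!).
m = 18, n = 8
Numerator: 18 * 17 * 16 * 15 * 14 * 13 * 12 * 11
Denominator: 8! = 40320
C(18, 8) = 43758


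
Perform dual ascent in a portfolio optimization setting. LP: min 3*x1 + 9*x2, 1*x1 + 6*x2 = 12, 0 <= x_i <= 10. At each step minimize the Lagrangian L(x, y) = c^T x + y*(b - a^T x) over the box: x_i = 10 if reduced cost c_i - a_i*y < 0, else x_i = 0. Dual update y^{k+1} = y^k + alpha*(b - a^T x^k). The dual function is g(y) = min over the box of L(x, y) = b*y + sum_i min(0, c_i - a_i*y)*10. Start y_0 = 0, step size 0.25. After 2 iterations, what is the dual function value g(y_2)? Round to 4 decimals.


Dual ascent for LP: min 3*x1 + 9*x2, 1*x1 + 6*x2 = 12, 0 <= x_i <= 10
Step 1: y^k = 0.0, reduced costs: (3.0, 9.0)
  x^k = (0.0, 0.0), subgradient = b - a^T x = 12.0
  y^{k+1} = 0.0 + 0.25*12.0 = 3.0
Step 2: y^k = 3.0, reduced costs: (0.0, -9.0)
  x^k = (0.0, 10.0), subgradient = b - a^T x = -48.0
  y^{k+1} = 3.0 + 0.25*-48.0 = -9.0
Dual objective at y_2 = -9.0: reduced costs (12.0, 63.0), box minimizer x = (0.0, 0.0)
g(y_2) = b*y + (c1 - a1*y)*x1 + (c2 - a2*y)*x2 = 12*(-9.0) + 12.0*0.0 + 63.0*0.0 = -108.0 + 0.0 + 0.0 = -108.0


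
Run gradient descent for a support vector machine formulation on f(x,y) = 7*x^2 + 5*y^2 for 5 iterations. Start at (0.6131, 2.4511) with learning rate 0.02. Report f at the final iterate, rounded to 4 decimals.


Gradient descent on f(x,y) = 7*x^2 + 5*y^2.
Starting point: (0.6131, 2.4511), alpha = 0.02
Step 1: grad_x = 2*7*0.6131 = 8.5834, grad_y = 2*5*2.4511 = 24.511
  x_1 = 0.6131 - 0.02*8.5834 = 0.4414
  y_1 = 2.4511 - 0.02*24.511 = 1.9609
Step 2: grad_x = 2*7*0.4414 = 6.18, grad_y = 2*5*1.9609 = 19.6088
  x_2 = 0.4414 - 0.02*6.18 = 0.3178
  y_2 = 1.9609 - 0.02*19.6088 = 1.5687
Step 3: grad_x = 2*7*0.3178 = 4.4496, grad_y = 2*5*1.5687 = 15.687
  x_3 = 0.3178 - 0.02*4.4496 = 0.2288
  y_3 = 1.5687 - 0.02*15.687 = 1.255
Step 4: grad_x = 2*7*0.2288 = 3.2037, grad_y = 2*5*1.255 = 12.5496
  x_4 = 0.2288 - 0.02*3.2037 = 0.1648
  y_4 = 1.255 - 0.02*12.5496 = 1.004
Step 5: grad_x = 2*7*0.1648 = 2.3067, grad_y = 2*5*1.004 = 10.0397
  x_5 = 0.1648 - 0.02*2.3067 = 0.1186
  y_5 = 1.004 - 0.02*10.0397 = 0.8032
f(0.1186, 0.8032) = 7*0.1186^2 + 5*0.8032^2 = 3.324


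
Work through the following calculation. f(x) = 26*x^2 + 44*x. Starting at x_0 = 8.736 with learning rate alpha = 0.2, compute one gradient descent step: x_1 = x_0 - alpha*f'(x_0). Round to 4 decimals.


We compute the gradient at x_0 and apply the update.
f'(x) = 52*x + 44
f'(8.736) = 52*8.736 + 44 = 498.272
x_1 = 8.736 - 0.2*498.272 = -90.9184


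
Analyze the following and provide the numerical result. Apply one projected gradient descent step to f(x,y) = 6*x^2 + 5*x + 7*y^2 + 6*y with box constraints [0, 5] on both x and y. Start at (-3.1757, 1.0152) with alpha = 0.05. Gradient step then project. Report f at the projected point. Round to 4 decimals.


Step 1: Compute gradient at (-3.1757, 1.0152).
grad_x = 2*6*-3.1757 + 5 = -33.1084
grad_y = 2*7*1.0152 + 6 = 20.2128
Step 2: Gradient step.
x_raw = -3.1757 - 0.05*-33.1084 = -1.5203
y_raw = 1.0152 - 0.05*20.2128 = 0.0046
Step 3: Project onto [0, 5].
x_proj = clip(-1.5203) = 0.0
y_proj = clip(0.0046) = 0.0046
Step 4: Evaluate f.
f(0.0, 0.0046) = 0.0275


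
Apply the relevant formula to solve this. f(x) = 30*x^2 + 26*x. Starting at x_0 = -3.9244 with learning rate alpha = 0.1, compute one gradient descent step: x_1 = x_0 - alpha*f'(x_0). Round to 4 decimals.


We compute the gradient at x_0 and apply the update.
f'(x) = 60*x + 26
f'(-3.9244) = 60*-3.9244 + 26 = -209.464
x_1 = -3.9244 - 0.1*-209.464 = 17.022


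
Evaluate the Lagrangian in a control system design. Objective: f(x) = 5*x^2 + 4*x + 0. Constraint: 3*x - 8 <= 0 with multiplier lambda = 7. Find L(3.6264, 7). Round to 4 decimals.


Step 1: Evaluate f(x).
f(3.6264) = 5*3.6264^2 + 4*3.6264 + 0 = 80.2595
Step 2: Evaluate g(x).
g(3.6264) = 3*3.6264 - 8 = 2.8792
Step 3: Compute Lagrangian.
L = 80.2595 + 7*2.8792 = 100.4139


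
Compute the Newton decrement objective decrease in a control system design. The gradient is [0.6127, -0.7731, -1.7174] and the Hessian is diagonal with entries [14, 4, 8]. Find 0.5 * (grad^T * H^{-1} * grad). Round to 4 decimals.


Step 1: H is diagonal, so H^(-1) * g = [0.0438, -0.1933, -0.2147].
Step 2: g^T H^(-1) g = sum_i g_i^2 / H_ii
  = (0.6127)^2/14 + (-0.7731)^2/4 + (-1.7174)^2/8
  = 0.0268 + 0.1494 + 0.3687 = 0.5449
Step 3: Objective decrease = 0.5 * g^T H^(-1) g = 0.2725


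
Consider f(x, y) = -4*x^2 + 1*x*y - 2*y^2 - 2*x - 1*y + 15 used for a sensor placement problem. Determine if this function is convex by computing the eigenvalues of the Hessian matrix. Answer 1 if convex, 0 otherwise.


The Hessian of f(x,y) = -4*x^2 + 1*x*y - 2*y^2 - 2*x - 1*y + 15 is:
H = [[-8, 1], [1, -4]]
Trace = -8 - 4 = -12
Determinant = -8*-4 - (1)^2 = 31
Discriminant = (-12)^2 - 4*31 = 20.0
Eigenvalues: lambda_1 = -8.2361, lambda_2 = -3.7639
The function is not convex.

0


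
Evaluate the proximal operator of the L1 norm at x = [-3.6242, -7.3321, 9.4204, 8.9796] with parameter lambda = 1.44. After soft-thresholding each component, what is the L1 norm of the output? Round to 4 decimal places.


Soft-thresholding with lambda = 1.44:
prox(-3.6242) = sign(-3.6242)*max(|-3.6242| - 1.44, 0) = -2.1842
prox(-7.3321) = sign(-7.3321)*max(|-7.3321| - 1.44, 0) = -5.8921
prox(9.4204) = sign(9.4204)*max(|9.4204| - 1.44, 0) = 7.9804
prox(8.9796) = sign(8.9796)*max(|8.9796| - 1.44, 0) = 7.5396
prox(x) = [-2.1842, -5.8921, 7.9804, 7.5396]
||prox(x)||_1 = 2.1842 + 5.8921 + 7.9804 + 7.5396 = 23.5963


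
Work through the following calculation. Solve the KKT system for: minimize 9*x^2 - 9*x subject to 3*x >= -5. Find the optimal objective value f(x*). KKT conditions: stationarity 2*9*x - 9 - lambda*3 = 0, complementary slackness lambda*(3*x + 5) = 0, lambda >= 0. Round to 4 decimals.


Step 1: Try lambda = 0 (constraint inactive).
Stationarity: 2*9*x - 9 = 0
x* = 9/(2*9) = 0.5
Check constraint: 3*0.5 = 1.5 >= -5 -- satisfied.
Step 2: Compute optimal value.
f(x*) = 9*0.5^2 - 9*0.5 = -2.25


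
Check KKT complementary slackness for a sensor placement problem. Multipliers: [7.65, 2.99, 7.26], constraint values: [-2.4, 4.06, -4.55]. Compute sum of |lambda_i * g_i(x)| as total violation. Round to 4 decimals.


KKT complementary slackness check:
lambda_1 * g_1 = 7.65 * -2.4 = -18.36
lambda_2 * g_2 = 2.99 * 4.06 = 12.1394
lambda_3 * g_3 = 7.26 * -4.55 = -33.033
Total violation = 18.36 + 12.1394 + 33.033 = 63.5324


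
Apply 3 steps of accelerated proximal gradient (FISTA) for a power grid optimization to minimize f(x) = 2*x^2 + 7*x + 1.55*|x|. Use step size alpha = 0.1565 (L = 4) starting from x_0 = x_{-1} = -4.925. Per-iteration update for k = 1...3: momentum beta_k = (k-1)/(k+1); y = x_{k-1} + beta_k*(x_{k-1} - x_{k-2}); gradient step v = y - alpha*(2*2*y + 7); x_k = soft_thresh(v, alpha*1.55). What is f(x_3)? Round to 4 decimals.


FISTA on f(x) = 2*x^2 + 7*x + 1.55*|x|
L = 4, alpha = 0.1565
Iteration 1: beta = 0.0, y = -4.925 + 0.0*(-4.925 + 4.925) = -4.925
  grad(y) = -12.7, v = y - alpha*grad = -2.9375
  prox(v) = soft_thresh(-2.9375, 0.2426) = -2.6949
Iteration 2: beta = 0.3333, y = -2.6949 + 0.3333*(-2.6949 + 4.925) = -1.9515
  grad(y) = -0.806, v = y - alpha*grad = -1.8254
  prox(v) = soft_thresh(-1.8254, 0.2426) = -1.5828
Iteration 3: beta = 0.5, y = -1.5828 + 0.5*(-1.5828 + 2.6949) = -1.0267
  grad(y) = 2.893, v = y - alpha*grad = -1.4795
  prox(v) = soft_thresh(-1.4795, 0.2426) = -1.2369
f(x_3) = 2*(-1.2369)^2 + 7*(-1.2369) + 1.55*|-1.2369| = -3.6813


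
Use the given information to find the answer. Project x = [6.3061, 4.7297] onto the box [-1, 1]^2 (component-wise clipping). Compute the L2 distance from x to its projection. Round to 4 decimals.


Project each component onto [-1, 1].
clip(6.3061) = 1.0, clip(4.7297) = 1.0
Projection = [1.0, 1.0]
Squared diffs: [28.1547, 13.9107]
Distance = sqrt(42.0654) = 6.4858


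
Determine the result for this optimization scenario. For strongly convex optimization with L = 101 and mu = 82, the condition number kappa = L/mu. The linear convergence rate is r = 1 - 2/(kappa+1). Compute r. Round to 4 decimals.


Step 1: Compute the condition number.
kappa = L/mu = 101/82 = 1.2317
Step 2: Compute the convergence rate.
r = 1 - 2/(kappa + 1) = 1 - 2*mu/(L + mu) = (L - mu)/(L + mu) = 19/183 = 0.1038


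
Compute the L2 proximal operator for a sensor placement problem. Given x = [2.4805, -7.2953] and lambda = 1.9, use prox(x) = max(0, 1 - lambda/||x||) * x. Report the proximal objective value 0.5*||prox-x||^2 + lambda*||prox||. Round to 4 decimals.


Step 1: Compute ||x||.
||x|| = 7.7055
Step 2: Compute scaling factor.
scale = max(0, 1 - 1.9/7.7055) = 0.7534
Step 3: prox(x) = [1.8689, -5.4964]
||prox(x)|| = 5.8055
Step 4: Proximal objective.
0.5*||prox-x||^2 = 1.805
lambda*||prox|| = 11.0305
Total = 12.8354


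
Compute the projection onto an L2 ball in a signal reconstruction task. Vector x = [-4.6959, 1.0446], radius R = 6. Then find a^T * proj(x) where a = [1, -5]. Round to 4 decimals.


Step 1: Compute ||x|| (intermediates to 6 decimals).
||x|| = sqrt((-4.6959)^2 + 1.0446^2) = 4.810682
Step 2: Project.
Since ||x|| <= R, proj = x (no scaling needed).
proj(x) = [-4.6959, 1.0446]
Step 3: Dot product.
a^T * proj(x) = 1*(-4.6959) - 5*1.0446 = -9.9189


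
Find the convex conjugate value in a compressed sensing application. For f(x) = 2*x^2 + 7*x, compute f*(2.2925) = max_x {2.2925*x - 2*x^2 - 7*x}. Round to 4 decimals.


f*(y) = sup_x {y*x - a*x^2 - b*x} = sup_x {(y-b)*x - a*x^2}
FOC: (y - b) - 2a*x = 0 => x* = (y - b)/(2a)
x* = (2.2925 - 7)/(2*2) = -1.1769
f*(2.2925) = (y-b)^2/(4a) = (2.2925 - 7)^2/(4*2)
= 22.1606/8 = 2.7701


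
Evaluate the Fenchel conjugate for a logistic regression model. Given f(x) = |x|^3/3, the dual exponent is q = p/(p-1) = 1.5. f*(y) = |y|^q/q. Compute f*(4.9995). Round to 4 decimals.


The conjugate exponent q satisfies 1/p + 1/q = 1.
p = 3, so q = 3/(3 - 1) = 1.5
|y|^q = 4.9995^1.5 = 11.1787
f*(4.9995) = 11.1787 / 1.5 = 7.4524


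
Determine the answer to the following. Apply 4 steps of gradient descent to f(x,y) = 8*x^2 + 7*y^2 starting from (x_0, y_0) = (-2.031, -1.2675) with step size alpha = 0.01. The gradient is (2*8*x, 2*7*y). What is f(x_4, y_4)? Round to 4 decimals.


Gradient descent on f(x,y) = 8*x^2 + 7*y^2.
Starting point: (-2.031, -1.2675), alpha = 0.01
Step 1: grad_x = 2*8*-2.031 = -32.496, grad_y = 2*7*-1.2675 = -17.745
  x_1 = -2.031 - 0.01*-32.496 = -1.706
  y_1 = -1.2675 - 0.01*-17.745 = -1.0901
Step 2: grad_x = 2*8*-1.706 = -27.2966, grad_y = 2*7*-1.0901 = -15.2607
  x_2 = -1.706 - 0.01*-27.2966 = -1.4331
  y_2 = -1.0901 - 0.01*-15.2607 = -0.9374
Step 3: grad_x = 2*8*-1.4331 = -22.9292, grad_y = 2*7*-0.9374 = -13.1242
  x_3 = -1.4331 - 0.01*-22.9292 = -1.2038
  y_3 = -0.9374 - 0.01*-13.1242 = -0.8062
Step 4: grad_x = 2*8*-1.2038 = -19.2605, grad_y = 2*7*-0.8062 = -11.2868
  x_4 = -1.2038 - 0.01*-19.2605 = -1.0112
  y_4 = -0.8062 - 0.01*-11.2868 = -0.6933
f(-1.0112, -0.6933) = 8*(-1.0112)^2 + 7*(-0.6933)^2 = 11.5448


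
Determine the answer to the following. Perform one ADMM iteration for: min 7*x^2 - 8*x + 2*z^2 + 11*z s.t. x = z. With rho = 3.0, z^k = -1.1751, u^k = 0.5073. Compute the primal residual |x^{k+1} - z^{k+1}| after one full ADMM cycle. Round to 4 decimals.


ADMM iteration with rho = 3.0, z^k = -1.1751, u^k = 0.5073
Step 1: x-update.
Minimize 7*x^2 - 8*x + (3.0/2)*(x + 1.1751 + 0.5073)^2
FOC: (2*7 + 3.0)*x = 8 + 3.0*(-1.1751 - 0.5073)
x^{k+1} = 0.1737
Step 2: z-update.
Minimize 2*z^2 + 11*z + (3.0/2)*(0.1737 - z + 0.5073)^2
FOC: (2*2 + 3.0)*z = -11 + 3.0*(0.1737 + 0.5073)
z^{k+1} = -1.2796
Step 3: u-update.
u^{k+1} = 0.5073 + 0.1737 + 1.2796 = 1.9606
Step 4: Primal residual = |0.1737 + 1.2796| = 1.4533


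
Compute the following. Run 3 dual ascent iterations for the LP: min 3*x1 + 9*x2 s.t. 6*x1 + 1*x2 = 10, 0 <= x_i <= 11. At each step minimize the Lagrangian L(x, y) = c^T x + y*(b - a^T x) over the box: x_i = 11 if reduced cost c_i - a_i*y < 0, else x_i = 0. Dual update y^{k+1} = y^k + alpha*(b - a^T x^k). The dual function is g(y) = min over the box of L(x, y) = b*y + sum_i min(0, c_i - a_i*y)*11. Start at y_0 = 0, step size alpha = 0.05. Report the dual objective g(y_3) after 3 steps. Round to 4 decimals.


Dual ascent for LP: min 3*x1 + 9*x2, 6*x1 + 1*x2 = 10, 0 <= x_i <= 11
Step 1: y^k = 0.0, reduced costs: (3.0, 9.0)
  x^k = (0.0, 0.0), subgradient = b - a^T x = 10.0
  y^{k+1} = 0.0 + 0.05*10.0 = 0.5
Step 2: y^k = 0.5, reduced costs: (0.0, 8.5)
  x^k = (0.0, 0.0), subgradient = b - a^T x = 10.0
  y^{k+1} = 0.5 + 0.05*10.0 = 1.0
Step 3: y^k = 1.0, reduced costs: (-3.0, 8.0)
  x^k = (11.0, 0.0), subgradient = b - a^T x = -56.0
  y^{k+1} = 1.0 + 0.05*-56.0 = -1.8
Dual objective at y_3 = -1.8: reduced costs (13.8, 10.8), box minimizer x = (0.0, 0.0)
g(y_3) = b*y + (c1 - a1*y)*x1 + (c2 - a2*y)*x2 = 10*(-1.8) + 13.8*0.0 + 10.8*0.0 = -18.0 + 0.0 + 0.0 = -18.0


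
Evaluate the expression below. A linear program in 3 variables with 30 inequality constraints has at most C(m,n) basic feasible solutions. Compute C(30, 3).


Each vertex corresponds to some choice of n active constraints out of m, so the number of vertices is at most C(m, n) = m! / (n!(m-n)!).
m = 30, n = 3
Numerator: 30 * 29 * 28
Denominator: 3! = 6
C(30, 3) = 4060


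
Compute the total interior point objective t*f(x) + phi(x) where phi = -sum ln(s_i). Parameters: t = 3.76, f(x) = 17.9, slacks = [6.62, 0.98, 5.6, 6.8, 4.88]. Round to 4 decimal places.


Step 1: Compute log-barrier.
ln values: [1.8901, -0.0202, 1.7228, 1.9169, 1.5851]
phi = -(1.8901 - 0.0202 + 1.7228 + 1.9169 + 1.5851) = -7.0947
Step 2: Compute augmented objective.
t*f(x) = 3.76*17.9 = 67.304
Total = 67.304 - 7.0947 = 60.2093
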